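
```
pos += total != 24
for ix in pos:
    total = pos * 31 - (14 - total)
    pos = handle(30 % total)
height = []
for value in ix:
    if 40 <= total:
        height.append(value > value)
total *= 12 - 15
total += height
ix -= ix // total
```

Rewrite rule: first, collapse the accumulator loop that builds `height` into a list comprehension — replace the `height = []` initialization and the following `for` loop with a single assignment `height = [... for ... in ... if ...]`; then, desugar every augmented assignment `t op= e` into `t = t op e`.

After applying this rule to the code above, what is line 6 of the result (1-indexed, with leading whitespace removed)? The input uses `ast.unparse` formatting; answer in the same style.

Transformed code:
pos = pos + (total != 24)
for ix in pos:
    total = pos * 31 - (14 - total)
    pos = handle(30 % total)
height = [value > value for value in ix if 40 <= total]
total = total * (12 - 15)
total = total + height
ix = ix - ix // total

total = total * (12 - 15)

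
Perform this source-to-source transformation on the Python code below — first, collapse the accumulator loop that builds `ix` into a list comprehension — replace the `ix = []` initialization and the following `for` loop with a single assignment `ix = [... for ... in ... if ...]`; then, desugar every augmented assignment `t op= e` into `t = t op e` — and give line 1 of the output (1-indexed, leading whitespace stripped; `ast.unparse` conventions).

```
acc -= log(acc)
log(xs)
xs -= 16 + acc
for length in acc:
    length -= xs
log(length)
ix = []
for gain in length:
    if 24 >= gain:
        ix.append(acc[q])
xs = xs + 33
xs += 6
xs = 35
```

Transformed code:
acc = acc - log(acc)
log(xs)
xs = xs - (16 + acc)
for length in acc:
    length = length - xs
log(length)
ix = [acc[q] for gain in length if 24 >= gain]
xs = xs + 33
xs = xs + 6
xs = 35

acc = acc - log(acc)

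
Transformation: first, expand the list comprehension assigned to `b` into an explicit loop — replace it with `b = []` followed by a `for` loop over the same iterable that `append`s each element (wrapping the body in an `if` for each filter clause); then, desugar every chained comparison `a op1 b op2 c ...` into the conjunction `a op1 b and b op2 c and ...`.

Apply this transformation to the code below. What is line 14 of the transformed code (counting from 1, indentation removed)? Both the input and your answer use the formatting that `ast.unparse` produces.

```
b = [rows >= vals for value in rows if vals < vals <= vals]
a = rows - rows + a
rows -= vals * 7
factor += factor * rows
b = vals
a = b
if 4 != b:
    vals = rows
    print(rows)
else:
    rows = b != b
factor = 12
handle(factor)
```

rows = b != b

Transformed code:
b = []
for value in rows:
    if vals < vals and vals <= vals:
        b.append(rows >= vals)
a = rows - rows + a
rows -= vals * 7
factor += factor * rows
b = vals
a = b
if 4 != b:
    vals = rows
    print(rows)
else:
    rows = b != b
factor = 12
handle(factor)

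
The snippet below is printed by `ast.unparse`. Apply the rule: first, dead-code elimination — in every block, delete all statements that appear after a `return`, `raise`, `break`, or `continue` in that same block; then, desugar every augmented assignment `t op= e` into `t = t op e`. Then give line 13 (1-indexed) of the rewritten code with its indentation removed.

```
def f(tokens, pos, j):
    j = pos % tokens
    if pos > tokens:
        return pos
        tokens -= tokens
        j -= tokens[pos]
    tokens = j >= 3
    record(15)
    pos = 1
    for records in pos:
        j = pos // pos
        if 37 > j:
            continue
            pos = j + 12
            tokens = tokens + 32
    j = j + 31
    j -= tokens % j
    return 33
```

Transformed code:
def f(tokens, pos, j):
    j = pos % tokens
    if pos > tokens:
        return pos
    tokens = j >= 3
    record(15)
    pos = 1
    for records in pos:
        j = pos // pos
        if 37 > j:
            continue
    j = j + 31
    j = j - tokens % j
    return 33

j = j - tokens % j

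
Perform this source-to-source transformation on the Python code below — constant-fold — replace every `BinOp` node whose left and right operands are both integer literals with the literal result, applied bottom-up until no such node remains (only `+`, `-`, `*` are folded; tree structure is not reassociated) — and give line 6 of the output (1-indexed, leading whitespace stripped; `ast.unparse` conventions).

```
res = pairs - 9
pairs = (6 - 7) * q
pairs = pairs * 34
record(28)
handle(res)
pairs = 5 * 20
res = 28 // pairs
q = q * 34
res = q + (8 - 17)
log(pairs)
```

pairs = 100

Transformed code:
res = pairs - 9
pairs = -1 * q
pairs = pairs * 34
record(28)
handle(res)
pairs = 100
res = 28 // pairs
q = q * 34
res = q + -9
log(pairs)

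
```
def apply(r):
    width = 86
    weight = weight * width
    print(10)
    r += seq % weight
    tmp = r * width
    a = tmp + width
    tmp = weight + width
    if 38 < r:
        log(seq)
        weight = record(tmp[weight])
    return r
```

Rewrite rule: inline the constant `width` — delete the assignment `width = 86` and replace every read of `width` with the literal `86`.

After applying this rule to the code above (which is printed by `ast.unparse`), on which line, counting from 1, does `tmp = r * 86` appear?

Transformed code:
def apply(r):
    weight = weight * 86
    print(10)
    r += seq % weight
    tmp = r * 86
    a = tmp + 86
    tmp = weight + 86
    if 38 < r:
        log(seq)
        weight = record(tmp[weight])
    return r

5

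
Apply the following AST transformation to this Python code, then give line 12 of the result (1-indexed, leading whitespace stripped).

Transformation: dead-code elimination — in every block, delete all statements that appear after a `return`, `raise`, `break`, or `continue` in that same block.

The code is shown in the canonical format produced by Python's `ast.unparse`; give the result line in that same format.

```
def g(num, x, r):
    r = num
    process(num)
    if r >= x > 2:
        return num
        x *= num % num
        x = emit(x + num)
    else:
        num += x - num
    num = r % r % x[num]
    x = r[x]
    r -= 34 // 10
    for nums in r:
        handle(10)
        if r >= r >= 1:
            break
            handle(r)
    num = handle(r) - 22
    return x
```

handle(10)

Transformed code:
def g(num, x, r):
    r = num
    process(num)
    if r >= x > 2:
        return num
    else:
        num += x - num
    num = r % r % x[num]
    x = r[x]
    r -= 34 // 10
    for nums in r:
        handle(10)
        if r >= r >= 1:
            break
    num = handle(r) - 22
    return x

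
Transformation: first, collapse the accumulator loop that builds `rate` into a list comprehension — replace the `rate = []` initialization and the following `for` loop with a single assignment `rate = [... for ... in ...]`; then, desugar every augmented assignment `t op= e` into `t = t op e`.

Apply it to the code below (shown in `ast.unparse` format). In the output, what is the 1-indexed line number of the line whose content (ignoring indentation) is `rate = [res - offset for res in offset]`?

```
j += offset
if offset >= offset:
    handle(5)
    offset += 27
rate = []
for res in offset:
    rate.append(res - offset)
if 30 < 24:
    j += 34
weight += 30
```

Transformed code:
j = j + offset
if offset >= offset:
    handle(5)
    offset = offset + 27
rate = [res - offset for res in offset]
if 30 < 24:
    j = j + 34
weight = weight + 30

5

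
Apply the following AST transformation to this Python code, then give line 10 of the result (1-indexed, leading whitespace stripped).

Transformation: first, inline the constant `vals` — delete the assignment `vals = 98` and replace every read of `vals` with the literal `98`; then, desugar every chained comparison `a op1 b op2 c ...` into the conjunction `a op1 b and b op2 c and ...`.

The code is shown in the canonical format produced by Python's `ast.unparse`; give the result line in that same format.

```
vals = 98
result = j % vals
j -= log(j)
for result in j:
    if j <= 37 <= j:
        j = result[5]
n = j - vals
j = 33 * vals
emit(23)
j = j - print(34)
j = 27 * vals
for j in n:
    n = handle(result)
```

Transformed code:
result = j % 98
j -= log(j)
for result in j:
    if j <= 37 and 37 <= j:
        j = result[5]
n = j - 98
j = 33 * 98
emit(23)
j = j - print(34)
j = 27 * 98
for j in n:
    n = handle(result)

j = 27 * 98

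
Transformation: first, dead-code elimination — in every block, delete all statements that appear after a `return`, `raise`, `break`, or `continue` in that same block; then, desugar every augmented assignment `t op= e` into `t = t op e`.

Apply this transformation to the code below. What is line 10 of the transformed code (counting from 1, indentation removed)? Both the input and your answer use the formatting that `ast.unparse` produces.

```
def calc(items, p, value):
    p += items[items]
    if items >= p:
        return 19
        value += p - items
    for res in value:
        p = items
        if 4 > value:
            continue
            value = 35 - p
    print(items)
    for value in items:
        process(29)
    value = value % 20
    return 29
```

for value in items:

Transformed code:
def calc(items, p, value):
    p = p + items[items]
    if items >= p:
        return 19
    for res in value:
        p = items
        if 4 > value:
            continue
    print(items)
    for value in items:
        process(29)
    value = value % 20
    return 29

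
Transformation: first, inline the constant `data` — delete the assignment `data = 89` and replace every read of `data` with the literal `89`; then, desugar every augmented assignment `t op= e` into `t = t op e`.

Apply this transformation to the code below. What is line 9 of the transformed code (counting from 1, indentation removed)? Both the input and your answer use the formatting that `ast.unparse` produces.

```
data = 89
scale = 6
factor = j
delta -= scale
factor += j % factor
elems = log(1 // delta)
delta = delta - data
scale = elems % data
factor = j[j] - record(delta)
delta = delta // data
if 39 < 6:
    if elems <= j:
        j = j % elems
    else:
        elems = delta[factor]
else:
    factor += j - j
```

Transformed code:
scale = 6
factor = j
delta = delta - scale
factor = factor + j % factor
elems = log(1 // delta)
delta = delta - 89
scale = elems % 89
factor = j[j] - record(delta)
delta = delta // 89
if 39 < 6:
    if elems <= j:
        j = j % elems
    else:
        elems = delta[factor]
else:
    factor = factor + (j - j)

delta = delta // 89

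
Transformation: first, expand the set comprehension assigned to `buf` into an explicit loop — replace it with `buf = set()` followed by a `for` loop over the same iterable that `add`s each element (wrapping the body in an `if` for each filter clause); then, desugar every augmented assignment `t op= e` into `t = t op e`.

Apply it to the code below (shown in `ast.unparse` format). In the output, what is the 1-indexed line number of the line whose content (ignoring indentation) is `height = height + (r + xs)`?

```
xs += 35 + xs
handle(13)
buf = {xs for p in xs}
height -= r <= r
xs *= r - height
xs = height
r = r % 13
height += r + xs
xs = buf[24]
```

10

Transformed code:
xs = xs + (35 + xs)
handle(13)
buf = set()
for p in xs:
    buf.add(xs)
height = height - (r <= r)
xs = xs * (r - height)
xs = height
r = r % 13
height = height + (r + xs)
xs = buf[24]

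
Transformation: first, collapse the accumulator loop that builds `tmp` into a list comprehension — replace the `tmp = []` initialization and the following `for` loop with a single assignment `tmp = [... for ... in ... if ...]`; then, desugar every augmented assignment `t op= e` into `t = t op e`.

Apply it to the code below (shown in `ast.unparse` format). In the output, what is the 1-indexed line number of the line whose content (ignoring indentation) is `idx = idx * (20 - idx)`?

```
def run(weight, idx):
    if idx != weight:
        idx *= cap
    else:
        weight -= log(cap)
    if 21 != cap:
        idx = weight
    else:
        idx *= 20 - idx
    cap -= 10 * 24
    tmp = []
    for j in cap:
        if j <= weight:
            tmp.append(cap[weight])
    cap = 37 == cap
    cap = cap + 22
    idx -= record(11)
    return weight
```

Transformed code:
def run(weight, idx):
    if idx != weight:
        idx = idx * cap
    else:
        weight = weight - log(cap)
    if 21 != cap:
        idx = weight
    else:
        idx = idx * (20 - idx)
    cap = cap - 10 * 24
    tmp = [cap[weight] for j in cap if j <= weight]
    cap = 37 == cap
    cap = cap + 22
    idx = idx - record(11)
    return weight

9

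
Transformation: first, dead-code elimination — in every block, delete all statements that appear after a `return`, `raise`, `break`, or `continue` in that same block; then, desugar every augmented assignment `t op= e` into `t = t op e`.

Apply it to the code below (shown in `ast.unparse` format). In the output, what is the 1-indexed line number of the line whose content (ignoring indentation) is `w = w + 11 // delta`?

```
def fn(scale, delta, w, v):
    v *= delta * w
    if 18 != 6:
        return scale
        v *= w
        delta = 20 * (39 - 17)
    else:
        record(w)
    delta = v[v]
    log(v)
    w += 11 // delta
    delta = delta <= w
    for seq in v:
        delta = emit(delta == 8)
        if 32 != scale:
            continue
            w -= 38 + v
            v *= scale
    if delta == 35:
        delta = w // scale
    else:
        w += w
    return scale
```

9

Transformed code:
def fn(scale, delta, w, v):
    v = v * (delta * w)
    if 18 != 6:
        return scale
    else:
        record(w)
    delta = v[v]
    log(v)
    w = w + 11 // delta
    delta = delta <= w
    for seq in v:
        delta = emit(delta == 8)
        if 32 != scale:
            continue
    if delta == 35:
        delta = w // scale
    else:
        w = w + w
    return scale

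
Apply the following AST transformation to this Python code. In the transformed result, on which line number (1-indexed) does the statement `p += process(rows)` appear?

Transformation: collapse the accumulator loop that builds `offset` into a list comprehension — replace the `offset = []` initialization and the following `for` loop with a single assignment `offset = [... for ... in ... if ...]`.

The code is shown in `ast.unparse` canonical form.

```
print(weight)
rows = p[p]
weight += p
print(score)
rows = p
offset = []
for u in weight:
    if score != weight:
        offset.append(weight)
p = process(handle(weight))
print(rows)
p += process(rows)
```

Transformed code:
print(weight)
rows = p[p]
weight += p
print(score)
rows = p
offset = [weight for u in weight if score != weight]
p = process(handle(weight))
print(rows)
p += process(rows)

9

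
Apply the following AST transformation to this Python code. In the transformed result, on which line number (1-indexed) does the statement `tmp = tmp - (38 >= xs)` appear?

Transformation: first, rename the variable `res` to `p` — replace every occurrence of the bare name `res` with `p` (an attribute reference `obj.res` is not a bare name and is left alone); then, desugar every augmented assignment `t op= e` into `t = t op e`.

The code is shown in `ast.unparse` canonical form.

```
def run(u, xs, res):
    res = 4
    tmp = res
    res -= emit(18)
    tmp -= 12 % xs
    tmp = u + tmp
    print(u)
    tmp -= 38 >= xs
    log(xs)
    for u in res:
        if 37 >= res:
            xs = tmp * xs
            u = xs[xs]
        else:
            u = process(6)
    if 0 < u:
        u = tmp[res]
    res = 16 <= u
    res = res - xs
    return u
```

8

Transformed code:
def run(u, xs, p):
    p = 4
    tmp = p
    p = p - emit(18)
    tmp = tmp - 12 % xs
    tmp = u + tmp
    print(u)
    tmp = tmp - (38 >= xs)
    log(xs)
    for u in p:
        if 37 >= p:
            xs = tmp * xs
            u = xs[xs]
        else:
            u = process(6)
    if 0 < u:
        u = tmp[p]
    p = 16 <= u
    p = p - xs
    return u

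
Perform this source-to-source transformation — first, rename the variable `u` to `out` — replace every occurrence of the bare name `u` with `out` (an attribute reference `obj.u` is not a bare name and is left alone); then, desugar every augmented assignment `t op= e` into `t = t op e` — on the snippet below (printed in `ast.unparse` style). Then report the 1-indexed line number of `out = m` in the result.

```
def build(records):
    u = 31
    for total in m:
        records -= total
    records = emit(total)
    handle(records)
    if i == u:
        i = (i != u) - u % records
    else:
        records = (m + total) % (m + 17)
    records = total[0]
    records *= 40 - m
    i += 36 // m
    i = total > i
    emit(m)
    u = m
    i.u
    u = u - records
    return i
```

16

Transformed code:
def build(records):
    out = 31
    for total in m:
        records = records - total
    records = emit(total)
    handle(records)
    if i == out:
        i = (i != out) - out % records
    else:
        records = (m + total) % (m + 17)
    records = total[0]
    records = records * (40 - m)
    i = i + 36 // m
    i = total > i
    emit(m)
    out = m
    i.u
    out = out - records
    return i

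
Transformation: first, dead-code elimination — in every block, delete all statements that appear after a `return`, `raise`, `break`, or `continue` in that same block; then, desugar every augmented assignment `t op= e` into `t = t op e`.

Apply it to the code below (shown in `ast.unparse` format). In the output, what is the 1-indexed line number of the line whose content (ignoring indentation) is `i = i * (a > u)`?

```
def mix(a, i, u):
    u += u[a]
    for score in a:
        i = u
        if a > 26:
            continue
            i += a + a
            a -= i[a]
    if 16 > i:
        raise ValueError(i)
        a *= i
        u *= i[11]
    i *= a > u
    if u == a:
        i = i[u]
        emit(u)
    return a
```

Transformed code:
def mix(a, i, u):
    u = u + u[a]
    for score in a:
        i = u
        if a > 26:
            continue
    if 16 > i:
        raise ValueError(i)
    i = i * (a > u)
    if u == a:
        i = i[u]
        emit(u)
    return a

9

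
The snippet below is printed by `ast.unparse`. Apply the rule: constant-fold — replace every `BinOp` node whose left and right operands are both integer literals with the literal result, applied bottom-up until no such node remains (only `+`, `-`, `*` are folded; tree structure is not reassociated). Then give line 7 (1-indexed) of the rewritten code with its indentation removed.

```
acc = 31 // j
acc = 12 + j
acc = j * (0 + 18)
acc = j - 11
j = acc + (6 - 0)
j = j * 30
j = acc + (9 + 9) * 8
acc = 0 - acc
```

j = acc + 144

Transformed code:
acc = 31 // j
acc = 12 + j
acc = j * 18
acc = j - 11
j = acc + 6
j = j * 30
j = acc + 144
acc = 0 - acc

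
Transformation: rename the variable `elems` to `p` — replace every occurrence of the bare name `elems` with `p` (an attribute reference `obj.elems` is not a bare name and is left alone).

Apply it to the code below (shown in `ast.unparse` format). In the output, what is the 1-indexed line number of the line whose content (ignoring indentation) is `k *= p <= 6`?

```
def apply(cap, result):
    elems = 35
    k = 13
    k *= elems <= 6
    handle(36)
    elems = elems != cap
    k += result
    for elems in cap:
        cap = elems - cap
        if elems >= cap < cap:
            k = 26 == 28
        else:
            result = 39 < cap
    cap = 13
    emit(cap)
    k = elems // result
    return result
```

4

Transformed code:
def apply(cap, result):
    p = 35
    k = 13
    k *= p <= 6
    handle(36)
    p = p != cap
    k += result
    for p in cap:
        cap = p - cap
        if p >= cap < cap:
            k = 26 == 28
        else:
            result = 39 < cap
    cap = 13
    emit(cap)
    k = p // result
    return result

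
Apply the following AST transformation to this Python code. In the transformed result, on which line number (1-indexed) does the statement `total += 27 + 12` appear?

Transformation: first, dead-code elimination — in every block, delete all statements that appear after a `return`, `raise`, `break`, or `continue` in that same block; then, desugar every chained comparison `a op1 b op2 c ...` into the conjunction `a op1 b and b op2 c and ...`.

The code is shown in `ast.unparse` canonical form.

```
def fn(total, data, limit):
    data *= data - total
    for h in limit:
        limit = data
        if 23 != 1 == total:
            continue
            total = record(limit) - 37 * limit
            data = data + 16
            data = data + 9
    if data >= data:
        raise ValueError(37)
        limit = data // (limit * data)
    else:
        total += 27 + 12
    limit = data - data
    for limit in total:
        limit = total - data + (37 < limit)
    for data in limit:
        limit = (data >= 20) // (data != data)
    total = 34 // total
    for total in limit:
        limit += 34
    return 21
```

Transformed code:
def fn(total, data, limit):
    data *= data - total
    for h in limit:
        limit = data
        if 23 != 1 and 1 == total:
            continue
    if data >= data:
        raise ValueError(37)
    else:
        total += 27 + 12
    limit = data - data
    for limit in total:
        limit = total - data + (37 < limit)
    for data in limit:
        limit = (data >= 20) // (data != data)
    total = 34 // total
    for total in limit:
        limit += 34
    return 21

10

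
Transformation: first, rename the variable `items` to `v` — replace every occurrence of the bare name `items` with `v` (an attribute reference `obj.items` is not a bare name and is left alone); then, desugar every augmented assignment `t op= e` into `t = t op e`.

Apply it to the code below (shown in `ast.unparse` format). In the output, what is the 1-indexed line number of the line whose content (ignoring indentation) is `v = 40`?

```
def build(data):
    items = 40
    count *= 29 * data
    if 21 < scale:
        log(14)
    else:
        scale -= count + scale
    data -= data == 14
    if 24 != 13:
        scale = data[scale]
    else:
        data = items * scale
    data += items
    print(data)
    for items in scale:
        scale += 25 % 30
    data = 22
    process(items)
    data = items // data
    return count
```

2

Transformed code:
def build(data):
    v = 40
    count = count * (29 * data)
    if 21 < scale:
        log(14)
    else:
        scale = scale - (count + scale)
    data = data - (data == 14)
    if 24 != 13:
        scale = data[scale]
    else:
        data = v * scale
    data = data + v
    print(data)
    for v in scale:
        scale = scale + 25 % 30
    data = 22
    process(v)
    data = v // data
    return count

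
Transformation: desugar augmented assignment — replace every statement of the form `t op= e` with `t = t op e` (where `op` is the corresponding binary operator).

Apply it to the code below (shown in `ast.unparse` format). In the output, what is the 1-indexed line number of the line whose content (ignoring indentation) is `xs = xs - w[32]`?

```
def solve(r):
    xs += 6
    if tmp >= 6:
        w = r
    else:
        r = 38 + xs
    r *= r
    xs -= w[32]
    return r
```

8

Transformed code:
def solve(r):
    xs = xs + 6
    if tmp >= 6:
        w = r
    else:
        r = 38 + xs
    r = r * r
    xs = xs - w[32]
    return r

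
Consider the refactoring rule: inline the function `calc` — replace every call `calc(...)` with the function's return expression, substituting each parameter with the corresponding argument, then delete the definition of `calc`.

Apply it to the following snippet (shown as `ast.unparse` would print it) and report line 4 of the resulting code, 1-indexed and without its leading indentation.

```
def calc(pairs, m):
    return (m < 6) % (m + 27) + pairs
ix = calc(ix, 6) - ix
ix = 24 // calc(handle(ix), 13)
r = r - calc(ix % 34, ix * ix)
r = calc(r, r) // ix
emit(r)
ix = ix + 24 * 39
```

r = ((r < 6) % (r + 27) + r) // ix

Transformed code:
ix = (6 < 6) % (6 + 27) + ix - ix
ix = 24 // ((13 < 6) % (13 + 27) + handle(ix))
r = r - ((ix * ix < 6) % (ix * ix + 27) + ix % 34)
r = ((r < 6) % (r + 27) + r) // ix
emit(r)
ix = ix + 24 * 39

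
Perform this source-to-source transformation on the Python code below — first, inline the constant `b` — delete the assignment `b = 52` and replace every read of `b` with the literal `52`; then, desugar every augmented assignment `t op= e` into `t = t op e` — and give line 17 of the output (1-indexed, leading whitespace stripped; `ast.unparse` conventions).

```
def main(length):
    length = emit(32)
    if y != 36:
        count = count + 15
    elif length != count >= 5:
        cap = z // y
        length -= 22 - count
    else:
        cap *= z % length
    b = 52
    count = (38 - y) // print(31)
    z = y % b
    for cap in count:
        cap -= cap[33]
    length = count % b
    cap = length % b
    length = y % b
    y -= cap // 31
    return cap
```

Transformed code:
def main(length):
    length = emit(32)
    if y != 36:
        count = count + 15
    elif length != count >= 5:
        cap = z // y
        length = length - (22 - count)
    else:
        cap = cap * (z % length)
    count = (38 - y) // print(31)
    z = y % 52
    for cap in count:
        cap = cap - cap[33]
    length = count % 52
    cap = length % 52
    length = y % 52
    y = y - cap // 31
    return cap

y = y - cap // 31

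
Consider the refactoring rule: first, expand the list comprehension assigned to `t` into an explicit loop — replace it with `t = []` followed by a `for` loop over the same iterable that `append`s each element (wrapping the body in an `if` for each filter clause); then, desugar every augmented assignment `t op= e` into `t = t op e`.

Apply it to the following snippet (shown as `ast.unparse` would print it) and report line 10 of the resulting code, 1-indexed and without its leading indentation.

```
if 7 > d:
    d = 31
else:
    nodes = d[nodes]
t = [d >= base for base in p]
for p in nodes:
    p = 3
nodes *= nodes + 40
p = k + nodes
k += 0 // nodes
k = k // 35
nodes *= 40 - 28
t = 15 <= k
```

nodes = nodes * (nodes + 40)

Transformed code:
if 7 > d:
    d = 31
else:
    nodes = d[nodes]
t = []
for base in p:
    t.append(d >= base)
for p in nodes:
    p = 3
nodes = nodes * (nodes + 40)
p = k + nodes
k = k + 0 // nodes
k = k // 35
nodes = nodes * (40 - 28)
t = 15 <= k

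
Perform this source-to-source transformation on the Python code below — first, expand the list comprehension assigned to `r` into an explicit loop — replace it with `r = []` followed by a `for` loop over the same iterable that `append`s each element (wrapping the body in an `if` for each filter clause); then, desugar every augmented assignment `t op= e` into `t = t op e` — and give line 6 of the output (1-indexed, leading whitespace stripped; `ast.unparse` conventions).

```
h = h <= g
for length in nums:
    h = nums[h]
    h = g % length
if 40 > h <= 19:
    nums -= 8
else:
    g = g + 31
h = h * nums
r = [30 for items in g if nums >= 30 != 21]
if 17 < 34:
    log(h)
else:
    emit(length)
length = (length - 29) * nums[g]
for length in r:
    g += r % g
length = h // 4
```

nums = nums - 8

Transformed code:
h = h <= g
for length in nums:
    h = nums[h]
    h = g % length
if 40 > h <= 19:
    nums = nums - 8
else:
    g = g + 31
h = h * nums
r = []
for items in g:
    if nums >= 30 != 21:
        r.append(30)
if 17 < 34:
    log(h)
else:
    emit(length)
length = (length - 29) * nums[g]
for length in r:
    g = g + r % g
length = h // 4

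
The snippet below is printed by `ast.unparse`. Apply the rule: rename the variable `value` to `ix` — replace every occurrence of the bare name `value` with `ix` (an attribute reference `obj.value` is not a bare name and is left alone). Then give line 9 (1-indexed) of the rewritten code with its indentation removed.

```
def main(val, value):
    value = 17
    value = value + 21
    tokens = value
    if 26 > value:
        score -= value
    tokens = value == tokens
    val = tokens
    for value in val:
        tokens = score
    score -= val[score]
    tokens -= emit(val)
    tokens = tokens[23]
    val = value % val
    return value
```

Transformed code:
def main(val, ix):
    ix = 17
    ix = ix + 21
    tokens = ix
    if 26 > ix:
        score -= ix
    tokens = ix == tokens
    val = tokens
    for ix in val:
        tokens = score
    score -= val[score]
    tokens -= emit(val)
    tokens = tokens[23]
    val = ix % val
    return ix

for ix in val:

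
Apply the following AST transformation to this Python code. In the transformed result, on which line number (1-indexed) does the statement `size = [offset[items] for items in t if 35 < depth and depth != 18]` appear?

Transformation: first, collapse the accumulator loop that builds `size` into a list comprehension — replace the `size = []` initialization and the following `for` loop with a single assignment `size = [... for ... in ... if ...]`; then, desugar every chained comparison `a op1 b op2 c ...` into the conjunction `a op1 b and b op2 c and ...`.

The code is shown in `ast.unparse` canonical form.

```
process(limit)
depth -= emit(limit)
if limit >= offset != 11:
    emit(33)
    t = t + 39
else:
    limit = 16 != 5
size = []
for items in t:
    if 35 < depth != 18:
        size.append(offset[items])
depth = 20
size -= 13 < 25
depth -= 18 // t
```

Transformed code:
process(limit)
depth -= emit(limit)
if limit >= offset and offset != 11:
    emit(33)
    t = t + 39
else:
    limit = 16 != 5
size = [offset[items] for items in t if 35 < depth and depth != 18]
depth = 20
size -= 13 < 25
depth -= 18 // t

8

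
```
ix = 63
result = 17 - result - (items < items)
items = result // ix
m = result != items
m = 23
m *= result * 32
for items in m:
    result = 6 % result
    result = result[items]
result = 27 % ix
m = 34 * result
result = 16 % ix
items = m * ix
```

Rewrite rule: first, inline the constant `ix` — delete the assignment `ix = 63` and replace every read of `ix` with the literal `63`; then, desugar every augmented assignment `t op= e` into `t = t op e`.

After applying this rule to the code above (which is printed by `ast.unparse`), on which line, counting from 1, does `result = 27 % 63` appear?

Transformed code:
result = 17 - result - (items < items)
items = result // 63
m = result != items
m = 23
m = m * (result * 32)
for items in m:
    result = 6 % result
    result = result[items]
result = 27 % 63
m = 34 * result
result = 16 % 63
items = m * 63

9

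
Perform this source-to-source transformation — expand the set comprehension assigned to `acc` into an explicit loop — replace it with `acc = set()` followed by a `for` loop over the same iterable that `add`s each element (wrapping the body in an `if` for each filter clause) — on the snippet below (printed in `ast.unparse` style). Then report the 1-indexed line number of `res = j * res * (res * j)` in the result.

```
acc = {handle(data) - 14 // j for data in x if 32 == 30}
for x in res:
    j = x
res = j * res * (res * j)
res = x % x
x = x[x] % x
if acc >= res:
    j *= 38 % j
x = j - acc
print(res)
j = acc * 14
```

7

Transformed code:
acc = set()
for data in x:
    if 32 == 30:
        acc.add(handle(data) - 14 // j)
for x in res:
    j = x
res = j * res * (res * j)
res = x % x
x = x[x] % x
if acc >= res:
    j *= 38 % j
x = j - acc
print(res)
j = acc * 14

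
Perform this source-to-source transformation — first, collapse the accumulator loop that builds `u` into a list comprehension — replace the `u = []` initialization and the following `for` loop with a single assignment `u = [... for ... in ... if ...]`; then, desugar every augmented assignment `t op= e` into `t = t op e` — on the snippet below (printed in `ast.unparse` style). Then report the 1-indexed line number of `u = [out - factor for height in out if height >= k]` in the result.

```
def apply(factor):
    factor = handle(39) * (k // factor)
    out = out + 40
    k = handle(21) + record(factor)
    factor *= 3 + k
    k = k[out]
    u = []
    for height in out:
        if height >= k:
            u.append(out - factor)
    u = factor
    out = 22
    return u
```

Transformed code:
def apply(factor):
    factor = handle(39) * (k // factor)
    out = out + 40
    k = handle(21) + record(factor)
    factor = factor * (3 + k)
    k = k[out]
    u = [out - factor for height in out if height >= k]
    u = factor
    out = 22
    return u

7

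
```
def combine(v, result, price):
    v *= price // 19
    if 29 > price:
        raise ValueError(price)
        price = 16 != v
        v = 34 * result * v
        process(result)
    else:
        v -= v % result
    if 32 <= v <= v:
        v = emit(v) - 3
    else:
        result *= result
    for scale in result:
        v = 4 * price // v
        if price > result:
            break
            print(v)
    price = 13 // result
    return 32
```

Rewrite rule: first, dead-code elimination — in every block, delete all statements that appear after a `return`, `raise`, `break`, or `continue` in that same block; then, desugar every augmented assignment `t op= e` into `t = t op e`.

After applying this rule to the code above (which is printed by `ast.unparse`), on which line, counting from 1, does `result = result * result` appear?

10

Transformed code:
def combine(v, result, price):
    v = v * (price // 19)
    if 29 > price:
        raise ValueError(price)
    else:
        v = v - v % result
    if 32 <= v <= v:
        v = emit(v) - 3
    else:
        result = result * result
    for scale in result:
        v = 4 * price // v
        if price > result:
            break
    price = 13 // result
    return 32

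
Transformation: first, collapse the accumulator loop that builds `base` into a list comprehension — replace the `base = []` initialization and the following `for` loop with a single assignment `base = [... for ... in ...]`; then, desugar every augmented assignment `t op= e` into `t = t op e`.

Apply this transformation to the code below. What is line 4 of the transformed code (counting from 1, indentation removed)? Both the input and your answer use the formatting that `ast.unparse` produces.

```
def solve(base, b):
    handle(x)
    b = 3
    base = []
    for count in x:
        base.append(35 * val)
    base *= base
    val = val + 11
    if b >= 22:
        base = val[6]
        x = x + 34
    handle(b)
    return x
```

base = [35 * val for count in x]

Transformed code:
def solve(base, b):
    handle(x)
    b = 3
    base = [35 * val for count in x]
    base = base * base
    val = val + 11
    if b >= 22:
        base = val[6]
        x = x + 34
    handle(b)
    return x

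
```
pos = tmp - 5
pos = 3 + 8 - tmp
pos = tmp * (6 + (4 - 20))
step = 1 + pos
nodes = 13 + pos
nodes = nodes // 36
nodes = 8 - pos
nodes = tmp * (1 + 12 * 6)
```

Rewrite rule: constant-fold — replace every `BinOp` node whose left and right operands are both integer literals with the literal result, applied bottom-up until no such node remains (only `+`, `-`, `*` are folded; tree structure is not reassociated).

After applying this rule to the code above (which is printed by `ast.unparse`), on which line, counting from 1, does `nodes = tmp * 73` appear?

Transformed code:
pos = tmp - 5
pos = 11 - tmp
pos = tmp * -10
step = 1 + pos
nodes = 13 + pos
nodes = nodes // 36
nodes = 8 - pos
nodes = tmp * 73

8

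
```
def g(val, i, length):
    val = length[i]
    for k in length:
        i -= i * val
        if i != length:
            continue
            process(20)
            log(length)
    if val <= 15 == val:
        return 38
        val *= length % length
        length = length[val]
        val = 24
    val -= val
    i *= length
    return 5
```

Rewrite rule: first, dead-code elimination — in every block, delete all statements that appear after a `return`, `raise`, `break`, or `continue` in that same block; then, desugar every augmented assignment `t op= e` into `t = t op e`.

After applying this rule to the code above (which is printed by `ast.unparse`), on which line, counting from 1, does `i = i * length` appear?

10

Transformed code:
def g(val, i, length):
    val = length[i]
    for k in length:
        i = i - i * val
        if i != length:
            continue
    if val <= 15 == val:
        return 38
    val = val - val
    i = i * length
    return 5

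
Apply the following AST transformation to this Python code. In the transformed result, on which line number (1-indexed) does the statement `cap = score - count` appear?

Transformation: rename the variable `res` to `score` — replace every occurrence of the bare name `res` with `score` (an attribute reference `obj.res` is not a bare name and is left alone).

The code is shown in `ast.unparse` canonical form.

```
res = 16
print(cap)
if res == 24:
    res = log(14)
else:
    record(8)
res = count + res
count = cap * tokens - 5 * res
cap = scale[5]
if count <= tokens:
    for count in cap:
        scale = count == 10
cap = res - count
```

13

Transformed code:
score = 16
print(cap)
if score == 24:
    score = log(14)
else:
    record(8)
score = count + score
count = cap * tokens - 5 * score
cap = scale[5]
if count <= tokens:
    for count in cap:
        scale = count == 10
cap = score - count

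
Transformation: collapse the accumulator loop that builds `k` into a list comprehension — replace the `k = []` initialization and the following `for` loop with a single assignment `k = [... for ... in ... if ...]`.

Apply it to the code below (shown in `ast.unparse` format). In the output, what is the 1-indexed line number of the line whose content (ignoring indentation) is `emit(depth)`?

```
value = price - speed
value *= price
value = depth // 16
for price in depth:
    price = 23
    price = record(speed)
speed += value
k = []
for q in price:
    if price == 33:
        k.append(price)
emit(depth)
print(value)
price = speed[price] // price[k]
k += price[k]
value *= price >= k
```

Transformed code:
value = price - speed
value *= price
value = depth // 16
for price in depth:
    price = 23
    price = record(speed)
speed += value
k = [price for q in price if price == 33]
emit(depth)
print(value)
price = speed[price] // price[k]
k += price[k]
value *= price >= k

9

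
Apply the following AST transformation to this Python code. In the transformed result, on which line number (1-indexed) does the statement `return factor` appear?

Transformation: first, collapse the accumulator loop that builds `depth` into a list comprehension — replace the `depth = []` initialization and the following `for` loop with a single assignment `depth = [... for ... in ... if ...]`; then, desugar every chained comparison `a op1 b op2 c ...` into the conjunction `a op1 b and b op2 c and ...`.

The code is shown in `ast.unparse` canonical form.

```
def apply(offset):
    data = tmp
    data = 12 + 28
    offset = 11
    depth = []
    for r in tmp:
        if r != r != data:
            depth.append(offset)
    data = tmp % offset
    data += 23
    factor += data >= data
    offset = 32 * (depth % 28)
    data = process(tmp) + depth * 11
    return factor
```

Transformed code:
def apply(offset):
    data = tmp
    data = 12 + 28
    offset = 11
    depth = [offset for r in tmp if r != r and r != data]
    data = tmp % offset
    data += 23
    factor += data >= data
    offset = 32 * (depth % 28)
    data = process(tmp) + depth * 11
    return factor

11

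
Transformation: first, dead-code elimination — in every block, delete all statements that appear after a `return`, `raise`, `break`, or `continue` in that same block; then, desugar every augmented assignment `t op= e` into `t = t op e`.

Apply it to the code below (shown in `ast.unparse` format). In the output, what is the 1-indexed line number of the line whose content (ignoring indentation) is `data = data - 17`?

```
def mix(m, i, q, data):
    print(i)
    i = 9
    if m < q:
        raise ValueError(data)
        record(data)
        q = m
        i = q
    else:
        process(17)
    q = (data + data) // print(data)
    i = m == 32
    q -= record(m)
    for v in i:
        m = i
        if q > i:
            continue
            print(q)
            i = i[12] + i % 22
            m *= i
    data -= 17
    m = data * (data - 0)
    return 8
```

Transformed code:
def mix(m, i, q, data):
    print(i)
    i = 9
    if m < q:
        raise ValueError(data)
    else:
        process(17)
    q = (data + data) // print(data)
    i = m == 32
    q = q - record(m)
    for v in i:
        m = i
        if q > i:
            continue
    data = data - 17
    m = data * (data - 0)
    return 8

15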